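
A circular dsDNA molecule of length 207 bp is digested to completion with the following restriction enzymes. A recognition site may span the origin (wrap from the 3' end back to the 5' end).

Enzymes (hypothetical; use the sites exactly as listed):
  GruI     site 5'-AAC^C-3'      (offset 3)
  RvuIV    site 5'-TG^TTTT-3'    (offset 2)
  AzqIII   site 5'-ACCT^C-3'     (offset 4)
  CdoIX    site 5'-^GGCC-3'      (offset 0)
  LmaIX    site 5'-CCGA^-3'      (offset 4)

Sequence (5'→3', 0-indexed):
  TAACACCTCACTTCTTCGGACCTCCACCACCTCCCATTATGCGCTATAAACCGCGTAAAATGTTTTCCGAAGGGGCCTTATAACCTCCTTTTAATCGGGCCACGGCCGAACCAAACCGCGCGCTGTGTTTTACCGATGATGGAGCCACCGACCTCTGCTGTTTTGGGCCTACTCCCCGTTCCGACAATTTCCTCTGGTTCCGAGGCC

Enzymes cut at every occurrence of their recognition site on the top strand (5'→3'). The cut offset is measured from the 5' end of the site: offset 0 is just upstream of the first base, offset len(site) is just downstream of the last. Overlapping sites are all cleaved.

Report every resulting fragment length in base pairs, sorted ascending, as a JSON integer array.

Per-enzyme occurrences:
  GruI AACC/3: at [48, 81, 108, 113] ⇒ [51, 84, 111, 116]
  RvuIV TGTTTT/2: at [60, 125, 158] ⇒ [62, 127, 160]
  AzqIII ACCTC/4: at [4, 19, 28, 82, 150] ⇒ [8, 23, 32, 86, 154]
  CdoIX GGCC/0: at [73, 97, 103, 165, 203] ⇒ [73, 97, 103, 165, 203]
  LmaIX CCGA/4: at [66, 105, 132, 147, 180, 199] ⇒ [70, 109, 136, 151, 184, 203]

All cut coordinates (distinct, sorted): [8, 23, 32, 51, 62, 70, 73, 84, 86, 97, 103, 109, 111, 116, 127, 136, 151, 154, 160, 165, 184, 203]

Fragment lengths:
  8→23: 15 bp
  23→32: 9 bp
  32→51: 19 bp
  51→62: 11 bp
  62→70: 8 bp
  70→73: 3 bp
  73→84: 11 bp
  84→86: 2 bp
  86→97: 11 bp
  97→103: 6 bp
  103→109: 6 bp
  109→111: 2 bp
  111→116: 5 bp
  116→127: 11 bp
  127→136: 9 bp
  136→151: 15 bp
  151→154: 3 bp
  154→160: 6 bp
  160→165: 5 bp
  165→184: 19 bp
  184→203: 19 bp
  203→8 (wrap): 207-203+8 = 12 bp

[2,2,3,3,5,5,6,6,6,8,9,9,11,11,11,11,12,15,15,19,19,19]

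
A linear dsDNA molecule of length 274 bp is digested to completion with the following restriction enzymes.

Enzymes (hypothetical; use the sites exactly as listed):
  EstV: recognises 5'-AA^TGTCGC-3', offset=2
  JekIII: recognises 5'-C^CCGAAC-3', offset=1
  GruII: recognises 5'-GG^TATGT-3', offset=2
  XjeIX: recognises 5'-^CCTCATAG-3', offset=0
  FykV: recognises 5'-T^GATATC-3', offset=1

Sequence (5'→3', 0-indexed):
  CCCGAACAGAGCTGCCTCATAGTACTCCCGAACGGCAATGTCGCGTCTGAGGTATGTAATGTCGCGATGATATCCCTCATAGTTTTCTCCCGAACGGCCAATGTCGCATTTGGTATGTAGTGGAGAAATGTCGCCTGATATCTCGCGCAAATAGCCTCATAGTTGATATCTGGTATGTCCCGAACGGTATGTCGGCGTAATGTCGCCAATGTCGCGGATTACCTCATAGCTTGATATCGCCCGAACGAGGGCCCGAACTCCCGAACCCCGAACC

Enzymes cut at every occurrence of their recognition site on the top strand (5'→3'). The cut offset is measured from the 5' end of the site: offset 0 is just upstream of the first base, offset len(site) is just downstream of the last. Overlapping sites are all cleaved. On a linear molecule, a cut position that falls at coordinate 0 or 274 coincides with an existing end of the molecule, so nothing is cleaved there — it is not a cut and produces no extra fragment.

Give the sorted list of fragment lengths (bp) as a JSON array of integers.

Scan for sites:
  EstV AATGTCGC/2: at [36, 57, 99, 126, 198, 207] ⇒ [38, 59, 101, 128, 200, 209]
  JekIII CCCGAAC/1: at [0, 26, 88, 178, 239, 251, 259, 266] ⇒ [1, 27, 89, 179, 240, 252, 260, 267]
  GruII GGTATGT/2: at [50, 111, 171, 185] ⇒ [52, 113, 173, 187]
  XjeIX CCTCATAG/0: at [14, 74, 154, 221] ⇒ [14, 74, 154, 221]
  FykV TGATATC/1: at [67, 135, 163, 231] ⇒ [68, 136, 164, 232]

Pooled cuts: [1, 14, 27, 38, 52, 59, 68, 74, 89, 101, 113, 128, 136, 154, 164, 173, 179, 187, 200, 209, 221, 232, 240, 252, 260, 267]

Fragments:
  [0,1): 1 bp
  [1,14): 13 bp
  [14,27): 13 bp
  [27,38): 11 bp
  [38,52): 14 bp
  [52,59): 7 bp
  [59,68): 9 bp
  [68,74): 6 bp
  [74,89): 15 bp
  [89,101): 12 bp
  [101,113): 12 bp
  [113,128): 15 bp
  [128,136): 8 bp
  [136,154): 18 bp
  [154,164): 10 bp
  [164,173): 9 bp
  [173,179): 6 bp
  [179,187): 8 bp
  [187,200): 13 bp
  [200,209): 9 bp
  [209,221): 12 bp
  [221,232): 11 bp
  [232,240): 8 bp
  [240,252): 12 bp
  [252,260): 8 bp
  [260,267): 7 bp
  [267,274): 7 bp

[1,6,6,7,7,7,8,8,8,8,9,9,9,10,11,11,12,12,12,12,13,13,13,14,15,15,18]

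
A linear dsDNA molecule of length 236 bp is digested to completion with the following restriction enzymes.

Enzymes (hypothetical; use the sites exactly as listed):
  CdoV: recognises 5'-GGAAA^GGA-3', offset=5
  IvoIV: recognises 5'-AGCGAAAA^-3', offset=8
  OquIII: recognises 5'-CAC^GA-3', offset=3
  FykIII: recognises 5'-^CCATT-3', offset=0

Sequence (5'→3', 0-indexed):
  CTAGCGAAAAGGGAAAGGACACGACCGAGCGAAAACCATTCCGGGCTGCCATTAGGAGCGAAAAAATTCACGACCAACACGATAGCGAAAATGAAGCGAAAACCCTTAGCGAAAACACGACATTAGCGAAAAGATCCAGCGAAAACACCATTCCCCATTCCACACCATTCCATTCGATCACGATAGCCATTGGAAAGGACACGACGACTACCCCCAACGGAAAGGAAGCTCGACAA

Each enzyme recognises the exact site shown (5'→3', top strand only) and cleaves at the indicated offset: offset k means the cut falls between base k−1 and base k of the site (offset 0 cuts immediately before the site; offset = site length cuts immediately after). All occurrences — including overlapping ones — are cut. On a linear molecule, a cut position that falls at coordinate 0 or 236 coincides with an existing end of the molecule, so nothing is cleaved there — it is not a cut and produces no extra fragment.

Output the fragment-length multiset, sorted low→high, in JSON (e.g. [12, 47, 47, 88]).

[2,3,5,5,6,6,6,7,7,9,10,10,10,11,11,12,13,13,13,13,13,14,16,21]

Scan for sites:
  CdoV GGAAAGGA/5: at [11, 191, 218] ⇒ [16, 196, 223]
  IvoIV AGCGAAAA/8: at [2, 27, 56, 83, 94, 107, 124, 137] ⇒ [10, 35, 64, 91, 102, 115, 132, 145]
  OquIII CACGA/3: at [19, 68, 77, 115, 178, 199] ⇒ [22, 71, 80, 118, 181, 202]
  FykIII CCATT/0: at [35, 48, 147, 154, 164, 169, 186] ⇒ [35, 48, 147, 154, 164, 169, 186]

All cut coordinates (distinct, sorted): [10, 16, 22, 35, 48, 64, 71, 80, 91, 102, 115, 118, 132, 145, 147, 154, 164, 169, 181, 186, 196, 202, 223]

Fragments:
  [0,10): 10 bp
  [10,16): 6 bp
  [16,22): 6 bp
  [22,35): 13 bp
  [35,48): 13 bp
  [48,64): 16 bp
  [64,71): 7 bp
  [71,80): 9 bp
  [80,91): 11 bp
  [91,102): 11 bp
  [102,115): 13 bp
  [115,118): 3 bp
  [118,132): 14 bp
  [132,145): 13 bp
  [145,147): 2 bp
  [147,154): 7 bp
  [154,164): 10 bp
  [164,169): 5 bp
  [169,181): 12 bp
  [181,186): 5 bp
  [186,196): 10 bp
  [196,202): 6 bp
  [202,223): 21 bp
  [223,236): 13 bp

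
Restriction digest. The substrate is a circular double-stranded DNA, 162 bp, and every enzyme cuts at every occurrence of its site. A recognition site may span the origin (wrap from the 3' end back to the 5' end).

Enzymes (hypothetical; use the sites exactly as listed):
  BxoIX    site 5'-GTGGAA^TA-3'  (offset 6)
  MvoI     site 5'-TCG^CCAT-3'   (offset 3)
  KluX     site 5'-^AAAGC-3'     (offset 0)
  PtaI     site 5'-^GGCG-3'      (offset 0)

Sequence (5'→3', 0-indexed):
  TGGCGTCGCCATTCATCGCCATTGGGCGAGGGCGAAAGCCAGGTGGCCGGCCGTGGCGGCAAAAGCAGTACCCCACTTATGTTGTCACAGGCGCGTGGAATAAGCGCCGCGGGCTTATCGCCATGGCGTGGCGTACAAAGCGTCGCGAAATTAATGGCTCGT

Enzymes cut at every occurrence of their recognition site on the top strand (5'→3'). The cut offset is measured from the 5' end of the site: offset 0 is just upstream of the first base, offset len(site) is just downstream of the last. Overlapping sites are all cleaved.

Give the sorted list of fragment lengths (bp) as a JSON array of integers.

[4,4,5,6,6,7,7,7,10,11,20,20,27,28]

Scan for sites:
  BxoIX (GTGGAATA, off=6): starts [94] → cuts [100]
  MvoI (TCGCCAT, off=3): starts [5, 15, 117] → cuts [8, 18, 120]
  KluX (AAAGC, off=0): starts [34, 61, 136] → cuts [34, 61, 136]
  PtaI (GGCG, off=0): starts [1, 24, 30, 54, 89, 124, 129] → cuts [1, 24, 30, 54, 89, 124, 129]

Pooled cuts: [1, 8, 18, 24, 30, 34, 54, 61, 89, 100, 120, 124, 129, 136]

Fragment lengths:
  1→8: 7 bp
  8→18: 10 bp
  18→24: 6 bp
  24→30: 6 bp
  30→34: 4 bp
  34→54: 20 bp
  54→61: 7 bp
  61→89: 28 bp
  89→100: 11 bp
  100→120: 20 bp
  120→124: 4 bp
  124→129: 5 bp
  129→136: 7 bp
  136→1 (wrap): 162-136+1 = 27 bp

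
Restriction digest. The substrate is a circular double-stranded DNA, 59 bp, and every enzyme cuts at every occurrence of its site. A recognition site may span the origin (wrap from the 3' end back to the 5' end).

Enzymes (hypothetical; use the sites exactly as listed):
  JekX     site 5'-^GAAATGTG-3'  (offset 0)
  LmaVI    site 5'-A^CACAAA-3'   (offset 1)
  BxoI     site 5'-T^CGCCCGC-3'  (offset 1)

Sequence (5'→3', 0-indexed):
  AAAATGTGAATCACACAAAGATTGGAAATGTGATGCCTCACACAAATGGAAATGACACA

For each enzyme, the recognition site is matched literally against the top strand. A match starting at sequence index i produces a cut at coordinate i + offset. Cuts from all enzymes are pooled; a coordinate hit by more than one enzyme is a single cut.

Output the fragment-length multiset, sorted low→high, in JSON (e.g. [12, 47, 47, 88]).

Site scan:
  JekX (GAAATGTG, off=0): starts [24] → cuts [24]
  LmaVI (ACACAAA, off=1): starts [12, 39, 54] → cuts [13, 40, 55]
  BxoI (TCGCCCGC, off=1): no sites

Pooled cuts: [13, 24, 40, 55]

Fragment lengths:
  13→24: 11 bp
  24→40: 16 bp
  40→55: 15 bp
  55→13 (wrap): 59-55+13 = 17 bp

[11,15,16,17]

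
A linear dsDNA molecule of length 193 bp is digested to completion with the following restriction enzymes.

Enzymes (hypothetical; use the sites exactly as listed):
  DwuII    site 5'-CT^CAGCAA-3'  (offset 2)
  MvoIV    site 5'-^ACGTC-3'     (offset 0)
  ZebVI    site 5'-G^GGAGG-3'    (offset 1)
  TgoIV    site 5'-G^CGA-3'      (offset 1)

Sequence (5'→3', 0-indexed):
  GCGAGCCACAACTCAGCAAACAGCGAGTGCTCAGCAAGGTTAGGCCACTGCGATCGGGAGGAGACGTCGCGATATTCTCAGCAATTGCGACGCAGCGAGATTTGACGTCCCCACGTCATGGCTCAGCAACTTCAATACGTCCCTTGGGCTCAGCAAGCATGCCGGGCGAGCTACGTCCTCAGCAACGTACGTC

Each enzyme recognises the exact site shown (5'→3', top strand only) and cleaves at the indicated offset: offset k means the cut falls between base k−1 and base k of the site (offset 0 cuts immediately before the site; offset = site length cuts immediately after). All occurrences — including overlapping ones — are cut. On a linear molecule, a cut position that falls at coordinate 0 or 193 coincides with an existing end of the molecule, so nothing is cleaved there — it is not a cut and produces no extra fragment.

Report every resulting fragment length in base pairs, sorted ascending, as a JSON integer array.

[1,5,6,6,6,7,7,8,8,8,9,9,9,9,10,11,12,13,14,16,19]

Scan for sites:
  DwuII CTCAGCAA/2: at [11, 29, 76, 121, 148, 177] ⇒ [13, 31, 78, 123, 150, 179]
  MvoIV ACGTC/0: at [63, 104, 112, 136, 172, 188] ⇒ [63, 104, 112, 136, 172, 188]
  ZebVI GGGAGG/1: at [55] ⇒ [56]
  TgoIV GCGA/1: at [0, 22, 49, 68, 86, 94, 165] ⇒ [1, 23, 50, 69, 87, 95, 166]

All cut coordinates (distinct, sorted): [1, 13, 23, 31, 50, 56, 63, 69, 78, 87, 95, 104, 112, 123, 136, 150, 166, 172, 179, 188]

Fragment lengths:
  [0,1): 1 bp
  [1,13): 12 bp
  [13,23): 10 bp
  [23,31): 8 bp
  [31,50): 19 bp
  [50,56): 6 bp
  [56,63): 7 bp
  [63,69): 6 bp
  [69,78): 9 bp
  [78,87): 9 bp
  [87,95): 8 bp
  [95,104): 9 bp
  [104,112): 8 bp
  [112,123): 11 bp
  [123,136): 13 bp
  [136,150): 14 bp
  [150,166): 16 bp
  [166,172): 6 bp
  [172,179): 7 bp
  [179,188): 9 bp
  [188,193): 5 bp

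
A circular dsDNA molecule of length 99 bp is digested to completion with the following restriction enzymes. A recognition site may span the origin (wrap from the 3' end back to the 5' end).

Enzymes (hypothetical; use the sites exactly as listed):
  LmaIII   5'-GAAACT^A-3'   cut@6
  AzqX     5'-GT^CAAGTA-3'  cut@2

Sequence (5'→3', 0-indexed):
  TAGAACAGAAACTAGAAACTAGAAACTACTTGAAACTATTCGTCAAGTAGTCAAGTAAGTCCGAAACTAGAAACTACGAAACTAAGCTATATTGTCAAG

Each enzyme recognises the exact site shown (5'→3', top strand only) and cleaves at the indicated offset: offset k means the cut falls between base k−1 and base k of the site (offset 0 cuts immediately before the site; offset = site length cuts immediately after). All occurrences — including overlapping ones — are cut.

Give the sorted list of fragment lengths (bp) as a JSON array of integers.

[6,7,7,7,8,8,10,12,17,17]

Site scan:
  LmaIII GAAACTA/6: at [7, 14, 21, 31, 62, 69, 77] ⇒ [13, 20, 27, 37, 68, 75, 83]
  AzqX GTCAAGTA/2: at [41, 49, 93] ⇒ [43, 51, 95]

All cut coordinates (distinct, sorted): [13, 20, 27, 37, 43, 51, 68, 75, 83, 95]

Fragment lengths:
  13→20: 7 bp
  20→27: 7 bp
  27→37: 10 bp
  37→43: 6 bp
  43→51: 8 bp
  51→68: 17 bp
  68→75: 7 bp
  75→83: 8 bp
  83→95: 12 bp
  95→13 (wrap): 99-95+13 = 17 bp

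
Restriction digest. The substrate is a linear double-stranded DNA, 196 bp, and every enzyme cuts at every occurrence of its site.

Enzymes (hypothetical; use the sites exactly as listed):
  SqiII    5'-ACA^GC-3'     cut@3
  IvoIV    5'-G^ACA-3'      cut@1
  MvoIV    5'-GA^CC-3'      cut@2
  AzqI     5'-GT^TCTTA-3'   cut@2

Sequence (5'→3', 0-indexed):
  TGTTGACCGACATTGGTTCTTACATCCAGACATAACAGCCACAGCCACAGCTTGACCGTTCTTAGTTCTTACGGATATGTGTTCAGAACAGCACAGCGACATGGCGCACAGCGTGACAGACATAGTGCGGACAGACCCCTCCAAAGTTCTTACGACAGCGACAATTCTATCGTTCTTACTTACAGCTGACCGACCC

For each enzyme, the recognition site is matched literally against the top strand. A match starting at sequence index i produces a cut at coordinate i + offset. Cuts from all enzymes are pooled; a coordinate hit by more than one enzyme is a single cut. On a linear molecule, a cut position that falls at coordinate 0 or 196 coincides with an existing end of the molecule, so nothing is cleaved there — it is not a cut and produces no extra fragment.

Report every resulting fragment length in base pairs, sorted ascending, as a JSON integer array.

[3,3,3,3,3,4,4,4,5,5,5,5,6,6,6,6,7,7,8,8,11,11,12,12,12,13,24]

Scan for sites:
  SqiII ACAGC/3: at [34, 40, 46, 87, 92, 107, 154, 181] ⇒ [37, 43, 49, 90, 95, 110, 157, 184]
  IvoIV GACA/1: at [8, 28, 97, 114, 118, 129, 153, 159] ⇒ [9, 29, 98, 115, 119, 130, 154, 160]
  MvoIV GACC/2: at [4, 53, 133, 187, 191] ⇒ [6, 55, 135, 189, 193]
  AzqI GTTCTTA/2: at [15, 57, 64, 145, 171] ⇒ [17, 59, 66, 147, 173]

All cut coordinates (distinct, sorted): [6, 9, 17, 29, 37, 43, 49, 55, 59, 66, 90, 95, 98, 110, 115, 119, 130, 135, 147, 154, 157, 160, 173, 184, 189, 193]

Fragments:
  [0,6): 6 bp
  [6,9): 3 bp
  [9,17): 8 bp
  [17,29): 12 bp
  [29,37): 8 bp
  [37,43): 6 bp
  [43,49): 6 bp
  [49,55): 6 bp
  [55,59): 4 bp
  [59,66): 7 bp
  [66,90): 24 bp
  [90,95): 5 bp
  [95,98): 3 bp
  [98,110): 12 bp
  [110,115): 5 bp
  [115,119): 4 bp
  [119,130): 11 bp
  [130,135): 5 bp
  [135,147): 12 bp
  [147,154): 7 bp
  [154,157): 3 bp
  [157,160): 3 bp
  [160,173): 13 bp
  [173,184): 11 bp
  [184,189): 5 bp
  [189,193): 4 bp
  [193,196): 3 bp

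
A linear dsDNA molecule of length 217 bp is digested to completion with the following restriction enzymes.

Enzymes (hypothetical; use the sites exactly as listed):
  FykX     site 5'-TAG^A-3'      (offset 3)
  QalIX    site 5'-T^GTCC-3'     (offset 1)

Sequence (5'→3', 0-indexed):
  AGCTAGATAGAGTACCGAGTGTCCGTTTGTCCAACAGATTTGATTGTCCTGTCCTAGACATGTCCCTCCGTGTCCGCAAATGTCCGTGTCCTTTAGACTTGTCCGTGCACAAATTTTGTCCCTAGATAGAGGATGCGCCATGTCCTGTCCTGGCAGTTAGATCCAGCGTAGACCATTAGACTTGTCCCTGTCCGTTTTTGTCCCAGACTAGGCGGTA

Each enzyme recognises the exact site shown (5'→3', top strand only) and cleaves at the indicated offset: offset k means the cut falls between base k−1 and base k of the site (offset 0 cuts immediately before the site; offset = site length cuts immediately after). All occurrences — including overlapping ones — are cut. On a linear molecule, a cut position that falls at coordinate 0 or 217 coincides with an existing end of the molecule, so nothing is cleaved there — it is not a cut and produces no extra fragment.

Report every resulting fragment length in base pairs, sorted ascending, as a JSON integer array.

Scan for sites:
  FykX (TAGA, off=3): starts [3, 7, 54, 93, 122, 126, 157, 168, 176] → cuts [6, 10, 57, 96, 125, 129, 160, 171, 179]
  QalIX (TGTCC, off=1): starts [19, 27, 44, 49, 60, 70, 80, 86, 99, 116, 140, 145, 182, 188, 198] → cuts [20, 28, 45, 50, 61, 71, 81, 87, 100, 117, 141, 146, 183, 189, 199]

All cut coordinates (distinct, sorted): [6, 10, 20, 28, 45, 50, 57, 61, 71, 81, 87, 96, 100, 117, 125, 129, 141, 146, 160, 171, 179, 183, 189, 199]

Fragments:
  [0,6): 6 bp
  [6,10): 4 bp
  [10,20): 10 bp
  [20,28): 8 bp
  [28,45): 17 bp
  [45,50): 5 bp
  [50,57): 7 bp
  [57,61): 4 bp
  [61,71): 10 bp
  [71,81): 10 bp
  [81,87): 6 bp
  [87,96): 9 bp
  [96,100): 4 bp
  [100,117): 17 bp
  [117,125): 8 bp
  [125,129): 4 bp
  [129,141): 12 bp
  [141,146): 5 bp
  [146,160): 14 bp
  [160,171): 11 bp
  [171,179): 8 bp
  [179,183): 4 bp
  [183,189): 6 bp
  [189,199): 10 bp
  [199,217): 18 bp

[4,4,4,4,4,5,5,6,6,6,7,8,8,8,9,10,10,10,10,11,12,14,17,17,18]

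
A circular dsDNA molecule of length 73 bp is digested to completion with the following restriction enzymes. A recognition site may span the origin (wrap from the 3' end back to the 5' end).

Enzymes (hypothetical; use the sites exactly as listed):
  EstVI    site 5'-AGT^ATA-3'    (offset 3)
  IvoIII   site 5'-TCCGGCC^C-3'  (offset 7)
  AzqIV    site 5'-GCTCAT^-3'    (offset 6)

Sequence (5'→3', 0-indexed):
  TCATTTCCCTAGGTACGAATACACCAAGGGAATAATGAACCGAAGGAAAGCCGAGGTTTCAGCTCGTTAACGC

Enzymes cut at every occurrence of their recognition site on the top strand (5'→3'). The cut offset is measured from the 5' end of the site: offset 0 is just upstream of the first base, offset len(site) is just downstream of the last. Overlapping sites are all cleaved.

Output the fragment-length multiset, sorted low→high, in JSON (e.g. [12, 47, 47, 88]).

Site scan:
  EstVI (AGTATA, off=3): no sites
  IvoIII (TCCGGCCC, off=7): no sites
  AzqIV GCTCAT/6: at [71] ⇒ [4]

All cut coordinates (distinct, sorted): [4]

Fragments:
  4→4 (wrap): 73-4+4 = 73 bp

[73]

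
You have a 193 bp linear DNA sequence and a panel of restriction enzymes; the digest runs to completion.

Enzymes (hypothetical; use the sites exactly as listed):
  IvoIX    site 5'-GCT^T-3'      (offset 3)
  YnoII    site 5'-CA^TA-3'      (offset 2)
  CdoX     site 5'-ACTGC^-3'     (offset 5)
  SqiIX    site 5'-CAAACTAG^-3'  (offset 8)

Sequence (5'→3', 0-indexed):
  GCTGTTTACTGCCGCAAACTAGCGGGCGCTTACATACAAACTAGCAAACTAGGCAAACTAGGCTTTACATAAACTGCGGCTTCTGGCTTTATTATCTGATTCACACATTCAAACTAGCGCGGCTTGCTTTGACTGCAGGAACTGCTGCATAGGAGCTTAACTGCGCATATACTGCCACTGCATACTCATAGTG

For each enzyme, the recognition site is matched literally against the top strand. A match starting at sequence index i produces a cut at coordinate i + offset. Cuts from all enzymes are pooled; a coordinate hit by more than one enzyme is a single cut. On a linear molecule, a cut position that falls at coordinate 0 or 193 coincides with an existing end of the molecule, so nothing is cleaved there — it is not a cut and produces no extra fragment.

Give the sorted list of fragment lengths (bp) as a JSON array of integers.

[1,3,3,4,4,4,4,5,5,6,6,7,7,7,8,8,8,8,8,8,9,9,10,10,12,29]

Scan for sites:
  IvoIX GCTT/3: at [27, 61, 78, 85, 121, 125, 154] ⇒ [30, 64, 81, 88, 124, 128, 157]
  YnoII CATA/2: at [32, 67, 147, 165, 180, 186] ⇒ [34, 69, 149, 167, 182, 188]
  CdoX ACTGC/5: at [7, 72, 131, 140, 159, 170, 176] ⇒ [12, 77, 136, 145, 164, 175, 181]
  SqiIX CAAACTAG/8: at [14, 36, 44, 53, 109] ⇒ [22, 44, 52, 61, 117]

All cut coordinates (distinct, sorted): [12, 22, 30, 34, 44, 52, 61, 64, 69, 77, 81, 88, 117, 124, 128, 136, 145, 149, 157, 164, 167, 175, 181, 182, 188]

Fragments:
  [0,12): 12 bp
  [12,22): 10 bp
  [22,30): 8 bp
  [30,34): 4 bp
  [34,44): 10 bp
  [44,52): 8 bp
  [52,61): 9 bp
  [61,64): 3 bp
  [64,69): 5 bp
  [69,77): 8 bp
  [77,81): 4 bp
  [81,88): 7 bp
  [88,117): 29 bp
  [117,124): 7 bp
  [124,128): 4 bp
  [128,136): 8 bp
  [136,145): 9 bp
  [145,149): 4 bp
  [149,157): 8 bp
  [157,164): 7 bp
  [164,167): 3 bp
  [167,175): 8 bp
  [175,181): 6 bp
  [181,182): 1 bp
  [182,188): 6 bp
  [188,193): 5 bp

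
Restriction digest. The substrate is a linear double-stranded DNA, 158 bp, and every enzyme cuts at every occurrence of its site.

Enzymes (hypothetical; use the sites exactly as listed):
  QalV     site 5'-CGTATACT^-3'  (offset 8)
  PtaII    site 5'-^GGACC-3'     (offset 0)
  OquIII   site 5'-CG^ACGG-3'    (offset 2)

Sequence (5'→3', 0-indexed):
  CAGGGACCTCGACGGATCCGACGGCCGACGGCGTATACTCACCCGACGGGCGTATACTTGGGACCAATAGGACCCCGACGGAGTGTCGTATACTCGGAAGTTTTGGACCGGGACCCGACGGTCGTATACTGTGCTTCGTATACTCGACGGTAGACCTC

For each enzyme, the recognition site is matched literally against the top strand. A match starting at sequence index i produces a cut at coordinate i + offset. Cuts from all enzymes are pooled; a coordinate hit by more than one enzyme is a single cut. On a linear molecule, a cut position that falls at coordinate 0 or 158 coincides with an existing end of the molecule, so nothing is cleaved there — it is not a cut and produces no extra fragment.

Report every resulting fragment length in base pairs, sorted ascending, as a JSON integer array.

Per-enzyme occurrences:
  QalV CGTATACT/8: at [31, 50, 86, 122, 136] ⇒ [39, 58, 94, 130, 144]
  PtaII GGACC/0: at [3, 60, 69, 104, 110] ⇒ [3, 60, 69, 104, 110]
  OquIII CGACGG/2: at [9, 18, 25, 43, 75, 115, 144] ⇒ [11, 20, 27, 45, 77, 117, 146]

All cut coordinates (distinct, sorted): [3, 11, 20, 27, 39, 45, 58, 60, 69, 77, 94, 104, 110, 117, 130, 144, 146]

Fragments:
  [0,3): 3 bp
  [3,11): 8 bp
  [11,20): 9 bp
  [20,27): 7 bp
  [27,39): 12 bp
  [39,45): 6 bp
  [45,58): 13 bp
  [58,60): 2 bp
  [60,69): 9 bp
  [69,77): 8 bp
  [77,94): 17 bp
  [94,104): 10 bp
  [104,110): 6 bp
  [110,117): 7 bp
  [117,130): 13 bp
  [130,144): 14 bp
  [144,146): 2 bp
  [146,158): 12 bp

[2,2,3,6,6,7,7,8,8,9,9,10,12,12,13,13,14,17]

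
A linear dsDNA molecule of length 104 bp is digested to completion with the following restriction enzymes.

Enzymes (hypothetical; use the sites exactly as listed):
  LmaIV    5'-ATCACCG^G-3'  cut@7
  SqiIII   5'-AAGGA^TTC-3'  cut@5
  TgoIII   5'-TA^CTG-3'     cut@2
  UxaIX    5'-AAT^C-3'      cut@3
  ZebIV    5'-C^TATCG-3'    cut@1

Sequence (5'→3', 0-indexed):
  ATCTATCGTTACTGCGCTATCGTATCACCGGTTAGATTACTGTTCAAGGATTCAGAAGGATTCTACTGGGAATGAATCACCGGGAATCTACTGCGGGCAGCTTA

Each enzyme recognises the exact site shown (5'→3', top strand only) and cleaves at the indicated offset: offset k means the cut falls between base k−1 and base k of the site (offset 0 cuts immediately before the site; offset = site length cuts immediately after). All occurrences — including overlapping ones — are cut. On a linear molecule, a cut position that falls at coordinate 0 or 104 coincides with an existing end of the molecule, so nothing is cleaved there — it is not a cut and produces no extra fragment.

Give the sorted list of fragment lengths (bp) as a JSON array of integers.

Site scan:
  LmaIV ATCACCGG/7: at [23, 75] ⇒ [30, 82]
  SqiIII AAGGATTC/5: at [45, 55] ⇒ [50, 60]
  TgoIII TACTG/2: at [9, 37, 63, 88] ⇒ [11, 39, 65, 90]
  UxaIX AATC/3: at [74, 84] ⇒ [77, 87]
  ZebIV CTATCG/1: at [2, 16] ⇒ [3, 17]

All cut coordinates (distinct, sorted): [3, 11, 17, 30, 39, 50, 60, 65, 77, 82, 87, 90]

Fragments:
  [0,3): 3 bp
  [3,11): 8 bp
  [11,17): 6 bp
  [17,30): 13 bp
  [30,39): 9 bp
  [39,50): 11 bp
  [50,60): 10 bp
  [60,65): 5 bp
  [65,77): 12 bp
  [77,82): 5 bp
  [82,87): 5 bp
  [87,90): 3 bp
  [90,104): 14 bp

[3,3,5,5,5,6,8,9,10,11,12,13,14]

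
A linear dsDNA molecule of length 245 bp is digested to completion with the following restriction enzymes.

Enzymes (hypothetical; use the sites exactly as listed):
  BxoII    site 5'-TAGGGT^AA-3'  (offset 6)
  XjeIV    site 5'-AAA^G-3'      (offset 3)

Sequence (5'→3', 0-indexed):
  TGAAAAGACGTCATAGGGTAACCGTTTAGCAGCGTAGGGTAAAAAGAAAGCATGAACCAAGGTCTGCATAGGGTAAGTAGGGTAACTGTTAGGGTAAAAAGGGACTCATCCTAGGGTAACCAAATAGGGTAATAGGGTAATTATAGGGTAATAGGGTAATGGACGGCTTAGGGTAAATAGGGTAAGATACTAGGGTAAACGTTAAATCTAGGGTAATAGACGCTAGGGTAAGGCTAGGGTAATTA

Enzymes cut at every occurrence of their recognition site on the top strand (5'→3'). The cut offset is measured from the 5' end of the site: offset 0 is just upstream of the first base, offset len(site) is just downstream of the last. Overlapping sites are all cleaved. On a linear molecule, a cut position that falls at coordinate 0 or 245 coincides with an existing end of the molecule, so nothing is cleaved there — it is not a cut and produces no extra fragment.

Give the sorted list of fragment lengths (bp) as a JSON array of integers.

Scan for sites:
  BxoII TAGGGTAA/6: at [13, 34, 68, 77, 89, 111, 124, 132, 143, 151, 168, 177, 190, 208, 223, 234] ⇒ [19, 40, 74, 83, 95, 117, 130, 138, 149, 157, 174, 183, 196, 214, 229, 240]
  XjeIV AAAG/3: at [3, 42, 46, 97] ⇒ [6, 45, 49, 100]

All cut coordinates (distinct, sorted): [6, 19, 40, 45, 49, 74, 83, 95, 100, 117, 130, 138, 149, 157, 174, 183, 196, 214, 229, 240]

Fragments:
  [0,6): 6 bp
  [6,19): 13 bp
  [19,40): 21 bp
  [40,45): 5 bp
  [45,49): 4 bp
  [49,74): 25 bp
  [74,83): 9 bp
  [83,95): 12 bp
  [95,100): 5 bp
  [100,117): 17 bp
  [117,130): 13 bp
  [130,138): 8 bp
  [138,149): 11 bp
  [149,157): 8 bp
  [157,174): 17 bp
  [174,183): 9 bp
  [183,196): 13 bp
  [196,214): 18 bp
  [214,229): 15 bp
  [229,240): 11 bp
  [240,245): 5 bp

[4,5,5,5,6,8,8,9,9,11,11,12,13,13,13,15,17,17,18,21,25]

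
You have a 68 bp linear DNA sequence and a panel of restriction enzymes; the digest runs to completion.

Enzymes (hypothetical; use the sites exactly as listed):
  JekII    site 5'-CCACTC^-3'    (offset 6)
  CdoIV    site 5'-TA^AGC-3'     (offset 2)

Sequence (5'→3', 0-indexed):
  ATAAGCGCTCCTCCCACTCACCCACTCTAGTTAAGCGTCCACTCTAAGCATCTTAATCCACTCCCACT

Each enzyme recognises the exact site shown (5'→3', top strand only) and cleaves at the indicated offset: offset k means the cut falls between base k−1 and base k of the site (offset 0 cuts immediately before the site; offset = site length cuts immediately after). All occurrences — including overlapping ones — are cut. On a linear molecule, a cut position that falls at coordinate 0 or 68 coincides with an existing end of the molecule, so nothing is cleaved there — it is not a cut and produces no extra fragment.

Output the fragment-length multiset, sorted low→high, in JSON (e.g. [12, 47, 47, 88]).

[2,3,5,6,8,11,16,17]

Site scan:
  JekII (CCACTC, off=6): starts [13, 21, 38, 57] → cuts [19, 27, 44, 63]
  CdoIV (TAAGC, off=2): starts [1, 31, 44] → cuts [3, 33, 46]

All cut coordinates (distinct, sorted): [3, 19, 27, 33, 44, 46, 63]

Fragment lengths:
  [0,3): 3 bp
  [3,19): 16 bp
  [19,27): 8 bp
  [27,33): 6 bp
  [33,44): 11 bp
  [44,46): 2 bp
  [46,63): 17 bp
  [63,68): 5 bp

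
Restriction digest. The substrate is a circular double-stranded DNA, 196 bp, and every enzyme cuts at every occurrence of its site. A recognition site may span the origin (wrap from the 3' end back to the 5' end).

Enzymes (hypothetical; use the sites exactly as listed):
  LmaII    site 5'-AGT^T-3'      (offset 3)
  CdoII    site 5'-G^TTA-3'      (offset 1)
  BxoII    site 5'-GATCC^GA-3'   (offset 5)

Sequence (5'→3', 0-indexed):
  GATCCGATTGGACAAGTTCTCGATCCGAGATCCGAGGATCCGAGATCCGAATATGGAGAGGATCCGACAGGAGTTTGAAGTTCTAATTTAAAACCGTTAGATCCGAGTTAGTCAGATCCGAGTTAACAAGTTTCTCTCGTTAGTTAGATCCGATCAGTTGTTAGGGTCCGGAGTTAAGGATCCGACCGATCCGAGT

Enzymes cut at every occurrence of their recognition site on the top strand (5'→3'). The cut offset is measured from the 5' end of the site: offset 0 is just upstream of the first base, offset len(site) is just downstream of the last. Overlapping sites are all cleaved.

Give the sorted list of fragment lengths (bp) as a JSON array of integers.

[1,1,1,1,2,3,3,4,7,7,7,7,7,8,8,8,8,9,9,9,9,9,11,12,13,15,17]

Site scan:
  LmaII AGTT/3: at [14, 71, 78, 105, 120, 128, 141, 155, 171] ⇒ [17, 74, 81, 108, 123, 131, 144, 158, 174]
  CdoII GTTA/1: at [95, 106, 121, 138, 142, 159, 172] ⇒ [96, 107, 122, 139, 143, 160, 173]
  BxoII GATCCGA/5: at [0, 21, 28, 36, 43, 60, 99, 114, 146, 178, 187] ⇒ [5, 26, 33, 41, 48, 65, 104, 119, 151, 183, 192]

Pooled cuts: [5, 17, 26, 33, 41, 48, 65, 74, 81, 96, 104, 107, 108, 119, 122, 123, 131, 139, 143, 144, 151, 158, 160, 173, 174, 183, 192]

Fragment lengths:
  5→17: 12 bp
  17→26: 9 bp
  26→33: 7 bp
  33→41: 8 bp
  41→48: 7 bp
  48→65: 17 bp
  65→74: 9 bp
  74→81: 7 bp
  81→96: 15 bp
  96→104: 8 bp
  104→107: 3 bp
  107→108: 1 bp
  108→119: 11 bp
  119→122: 3 bp
  122→123: 1 bp
  123→131: 8 bp
  131→139: 8 bp
  139→143: 4 bp
  143→144: 1 bp
  144→151: 7 bp
  151→158: 7 bp
  158→160: 2 bp
  160→173: 13 bp
  173→174: 1 bp
  174→183: 9 bp
  183→192: 9 bp
  192→5 (wrap): 196-192+5 = 9 bp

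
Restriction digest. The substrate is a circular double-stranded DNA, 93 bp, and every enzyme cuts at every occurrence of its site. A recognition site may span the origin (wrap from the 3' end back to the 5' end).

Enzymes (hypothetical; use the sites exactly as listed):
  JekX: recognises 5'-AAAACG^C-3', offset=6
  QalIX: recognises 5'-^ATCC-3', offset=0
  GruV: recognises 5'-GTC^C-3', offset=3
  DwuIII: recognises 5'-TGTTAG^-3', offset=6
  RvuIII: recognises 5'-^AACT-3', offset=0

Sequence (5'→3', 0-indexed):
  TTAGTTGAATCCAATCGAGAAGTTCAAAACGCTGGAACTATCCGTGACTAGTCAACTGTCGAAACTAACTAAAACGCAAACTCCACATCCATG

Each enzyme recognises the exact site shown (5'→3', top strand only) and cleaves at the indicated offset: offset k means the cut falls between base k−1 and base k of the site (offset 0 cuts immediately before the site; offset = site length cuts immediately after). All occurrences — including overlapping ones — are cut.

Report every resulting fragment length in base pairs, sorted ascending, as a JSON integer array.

Site scan:
  JekX (AAAACGC, off=6): starts [25, 70] → cuts [31, 76]
  QalIX (ATCC, off=0): starts [8, 39, 86] → cuts [8, 39, 86]
  GruV (GTCC, off=3): no sites
  DwuIII (TGTTAG, off=6): starts [91] → cuts [4]
  RvuIII (AACT, off=0): starts [35, 53, 62, 66, 78] → cuts [35, 53, 62, 66, 78]

All cut coordinates (distinct, sorted): [4, 8, 31, 35, 39, 53, 62, 66, 76, 78, 86]

Fragment lengths:
  4→8: 4 bp
  8→31: 23 bp
  31→35: 4 bp
  35→39: 4 bp
  39→53: 14 bp
  53→62: 9 bp
  62→66: 4 bp
  66→76: 10 bp
  76→78: 2 bp
  78→86: 8 bp
  86→4 (wrap): 93-86+4 = 11 bp

[2,4,4,4,4,8,9,10,11,14,23]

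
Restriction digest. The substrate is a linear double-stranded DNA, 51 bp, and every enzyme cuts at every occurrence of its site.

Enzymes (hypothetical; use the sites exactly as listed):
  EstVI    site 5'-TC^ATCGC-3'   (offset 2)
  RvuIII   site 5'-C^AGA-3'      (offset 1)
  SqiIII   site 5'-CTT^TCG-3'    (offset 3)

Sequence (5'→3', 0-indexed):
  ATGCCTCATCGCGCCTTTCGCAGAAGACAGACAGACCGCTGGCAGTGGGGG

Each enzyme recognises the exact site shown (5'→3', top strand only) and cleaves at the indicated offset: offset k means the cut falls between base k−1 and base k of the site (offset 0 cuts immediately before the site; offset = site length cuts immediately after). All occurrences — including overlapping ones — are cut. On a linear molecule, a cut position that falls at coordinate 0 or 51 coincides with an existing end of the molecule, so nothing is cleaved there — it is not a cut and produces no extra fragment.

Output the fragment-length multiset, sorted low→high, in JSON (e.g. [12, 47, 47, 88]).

Site scan:
  EstVI TCATCGC/2: at [5] ⇒ [7]
  RvuIII CAGA/1: at [20, 27, 31] ⇒ [21, 28, 32]
  SqiIII CTTTCG/3: at [14] ⇒ [17]

Pooled cuts: [7, 17, 21, 28, 32]

Fragment lengths:
  [0,7): 7 bp
  [7,17): 10 bp
  [17,21): 4 bp
  [21,28): 7 bp
  [28,32): 4 bp
  [32,51): 19 bp

[4,4,7,7,10,19]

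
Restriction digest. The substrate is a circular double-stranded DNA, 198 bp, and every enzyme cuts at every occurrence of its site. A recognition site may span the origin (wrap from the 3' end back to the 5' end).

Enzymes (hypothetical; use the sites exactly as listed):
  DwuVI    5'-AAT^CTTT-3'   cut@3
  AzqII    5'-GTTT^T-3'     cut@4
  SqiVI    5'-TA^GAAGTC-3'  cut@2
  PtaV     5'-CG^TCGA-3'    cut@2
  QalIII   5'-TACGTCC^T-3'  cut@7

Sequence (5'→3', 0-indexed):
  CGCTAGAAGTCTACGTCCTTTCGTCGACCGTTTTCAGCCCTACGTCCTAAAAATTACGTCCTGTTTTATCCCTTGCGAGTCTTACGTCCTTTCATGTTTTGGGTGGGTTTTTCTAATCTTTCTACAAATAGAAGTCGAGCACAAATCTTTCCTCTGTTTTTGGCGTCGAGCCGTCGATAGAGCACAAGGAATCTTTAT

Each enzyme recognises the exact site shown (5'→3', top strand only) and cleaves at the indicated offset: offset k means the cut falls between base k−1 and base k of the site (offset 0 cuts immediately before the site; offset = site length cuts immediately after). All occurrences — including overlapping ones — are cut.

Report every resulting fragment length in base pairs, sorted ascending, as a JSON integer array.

[5,5,6,7,8,10,10,11,11,13,13,13,14,14,16,19,23]

Per-enzyme occurrences:
  DwuVI AATCTTT/3: at [114, 143, 189] ⇒ [117, 146, 192]
  AzqII GTTTT/4: at [29, 62, 95, 106, 155] ⇒ [33, 66, 99, 110, 159]
  SqiVI TAGAAGTC/2: at [3, 128] ⇒ [5, 130]
  PtaV CGTCGA/2: at [21, 163, 171] ⇒ [23, 165, 173]
  QalIII TACGTCCT/7: at [11, 40, 54, 82] ⇒ [18, 47, 61, 89]

All cut coordinates (distinct, sorted): [5, 18, 23, 33, 47, 61, 66, 89, 99, 110, 117, 130, 146, 159, 165, 173, 192]

Fragment lengths:
  5→18: 13 bp
  18→23: 5 bp
  23→33: 10 bp
  33→47: 14 bp
  47→61: 14 bp
  61→66: 5 bp
  66→89: 23 bp
  89→99: 10 bp
  99→110: 11 bp
  110→117: 7 bp
  117→130: 13 bp
  130→146: 16 bp
  146→159: 13 bp
  159→165: 6 bp
  165→173: 8 bp
  173→192: 19 bp
  192→5 (wrap): 198-192+5 = 11 bp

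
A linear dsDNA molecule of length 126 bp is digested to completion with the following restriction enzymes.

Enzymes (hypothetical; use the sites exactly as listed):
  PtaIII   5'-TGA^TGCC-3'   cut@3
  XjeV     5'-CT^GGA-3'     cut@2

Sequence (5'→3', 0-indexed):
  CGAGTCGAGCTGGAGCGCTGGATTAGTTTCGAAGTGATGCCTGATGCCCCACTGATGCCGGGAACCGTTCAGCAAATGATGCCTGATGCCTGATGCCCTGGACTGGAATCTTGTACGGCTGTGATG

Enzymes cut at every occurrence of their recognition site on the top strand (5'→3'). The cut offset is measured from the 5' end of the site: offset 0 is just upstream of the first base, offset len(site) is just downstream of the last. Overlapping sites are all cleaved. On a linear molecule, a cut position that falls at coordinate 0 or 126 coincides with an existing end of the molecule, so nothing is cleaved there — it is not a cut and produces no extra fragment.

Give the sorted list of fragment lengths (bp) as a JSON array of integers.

[5,6,7,7,7,8,11,11,18,22,24]

Per-enzyme occurrences:
  PtaIII TGATGCC/3: at [34, 41, 52, 76, 83, 90] ⇒ [37, 44, 55, 79, 86, 93]
  XjeV CTGGA/2: at [9, 17, 97, 102] ⇒ [11, 19, 99, 104]

All cut coordinates (distinct, sorted): [11, 19, 37, 44, 55, 79, 86, 93, 99, 104]

Fragment lengths:
  [0,11): 11 bp
  [11,19): 8 bp
  [19,37): 18 bp
  [37,44): 7 bp
  [44,55): 11 bp
  [55,79): 24 bp
  [79,86): 7 bp
  [86,93): 7 bp
  [93,99): 6 bp
  [99,104): 5 bp
  [104,126): 22 bp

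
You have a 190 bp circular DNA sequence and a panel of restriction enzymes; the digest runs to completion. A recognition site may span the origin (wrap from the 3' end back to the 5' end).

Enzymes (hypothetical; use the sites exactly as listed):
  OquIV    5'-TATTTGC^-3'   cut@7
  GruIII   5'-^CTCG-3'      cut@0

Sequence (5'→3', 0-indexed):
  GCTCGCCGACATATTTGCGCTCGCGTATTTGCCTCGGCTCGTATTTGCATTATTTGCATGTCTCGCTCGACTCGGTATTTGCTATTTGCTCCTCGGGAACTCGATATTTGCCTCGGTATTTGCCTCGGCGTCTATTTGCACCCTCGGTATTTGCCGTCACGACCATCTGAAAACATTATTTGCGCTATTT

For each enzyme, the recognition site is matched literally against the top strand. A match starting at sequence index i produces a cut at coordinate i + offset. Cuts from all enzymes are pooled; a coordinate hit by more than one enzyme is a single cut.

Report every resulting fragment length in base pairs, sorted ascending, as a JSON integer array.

[1,1,2,3,4,4,5,5,7,8,8,9,11,12,12,12,12,13,16,16,29]

Scan for sites:
  OquIV (TATTTGC, off=7): starts [11, 25, 41, 50, 75, 82, 104, 116, 132, 147, 176, 185] → cuts [2, 18, 32, 48, 57, 82, 89, 111, 123, 139, 154, 183]
  GruIII (CTCG, off=0): starts [1, 19, 32, 37, 61, 65, 70, 91, 99, 111, 123, 142] → cuts [1, 19, 32, 37, 61, 65, 70, 91, 99, 111, 123, 142]

All cut coordinates (distinct, sorted): [1, 2, 18, 19, 32, 37, 48, 57, 61, 65, 70, 82, 89, 91, 99, 111, 123, 139, 142, 154, 183]

Fragment lengths:
  1→2: 1 bp
  2→18: 16 bp
  18→19: 1 bp
  19→32: 13 bp
  32→37: 5 bp
  37→48: 11 bp
  48→57: 9 bp
  57→61: 4 bp
  61→65: 4 bp
  65→70: 5 bp
  70→82: 12 bp
  82→89: 7 bp
  89→91: 2 bp
  91→99: 8 bp
  99→111: 12 bp
  111→123: 12 bp
  123→139: 16 bp
  139→142: 3 bp
  142→154: 12 bp
  154→183: 29 bp
  183→1 (wrap): 190-183+1 = 8 bp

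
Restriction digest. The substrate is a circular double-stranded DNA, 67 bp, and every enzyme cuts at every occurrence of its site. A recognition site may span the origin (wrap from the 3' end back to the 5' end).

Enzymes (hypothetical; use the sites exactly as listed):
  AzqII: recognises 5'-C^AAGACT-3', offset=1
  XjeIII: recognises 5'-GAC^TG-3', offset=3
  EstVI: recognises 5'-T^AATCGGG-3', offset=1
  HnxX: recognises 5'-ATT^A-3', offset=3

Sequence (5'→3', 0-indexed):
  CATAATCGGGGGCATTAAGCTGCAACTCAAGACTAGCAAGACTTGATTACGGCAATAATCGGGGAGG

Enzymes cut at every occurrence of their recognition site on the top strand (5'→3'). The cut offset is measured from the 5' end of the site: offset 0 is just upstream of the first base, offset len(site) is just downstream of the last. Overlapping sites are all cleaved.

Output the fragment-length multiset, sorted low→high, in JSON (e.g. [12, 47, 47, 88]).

Site scan:
  AzqII CAAGACT/1: at [27, 36] ⇒ [28, 37]
  XjeIII (GACTG, off=3): no sites
  EstVI TAATCGGG/1: at [2, 55] ⇒ [3, 56]
  HnxX ATTA/3: at [13, 45] ⇒ [16, 48]

All cut coordinates (distinct, sorted): [3, 16, 28, 37, 48, 56]

Fragment lengths:
  3→16: 13 bp
  16→28: 12 bp
  28→37: 9 bp
  37→48: 11 bp
  48→56: 8 bp
  56→3 (wrap): 67-56+3 = 14 bp

[8,9,11,12,13,14]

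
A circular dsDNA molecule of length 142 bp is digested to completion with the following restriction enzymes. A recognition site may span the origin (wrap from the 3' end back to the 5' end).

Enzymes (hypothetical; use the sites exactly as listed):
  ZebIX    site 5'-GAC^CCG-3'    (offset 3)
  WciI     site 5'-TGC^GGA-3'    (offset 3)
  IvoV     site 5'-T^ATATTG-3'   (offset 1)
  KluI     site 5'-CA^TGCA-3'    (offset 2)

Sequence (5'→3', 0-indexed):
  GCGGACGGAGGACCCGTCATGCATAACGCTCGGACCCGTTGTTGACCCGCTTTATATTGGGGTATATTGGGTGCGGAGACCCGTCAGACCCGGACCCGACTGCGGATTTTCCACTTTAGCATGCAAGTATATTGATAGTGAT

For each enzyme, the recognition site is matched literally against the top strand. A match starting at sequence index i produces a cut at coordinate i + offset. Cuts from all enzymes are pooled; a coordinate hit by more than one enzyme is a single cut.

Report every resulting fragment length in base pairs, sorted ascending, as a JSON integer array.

Site scan:
  ZebIX GACCCG/3: at [10, 32, 43, 77, 86, 92] ⇒ [13, 35, 46, 80, 89, 95]
  WciI TGCGGA/3: at [71, 100, 141] ⇒ [2, 74, 103]
  IvoV TATATTG/1: at [52, 62, 127] ⇒ [53, 63, 128]
  KluI CATGCA/2: at [17, 119] ⇒ [19, 121]

All cut coordinates (distinct, sorted): [2, 13, 19, 35, 46, 53, 63, 74, 80, 89, 95, 103, 121, 128]

Fragments:
  2→13: 11 bp
  13→19: 6 bp
  19→35: 16 bp
  35→46: 11 bp
  46→53: 7 bp
  53→63: 10 bp
  63→74: 11 bp
  74→80: 6 bp
  80→89: 9 bp
  89→95: 6 bp
  95→103: 8 bp
  103→121: 18 bp
  121→128: 7 bp
  128→2 (wrap): 142-128+2 = 16 bp

[6,6,6,7,7,8,9,10,11,11,11,16,16,18]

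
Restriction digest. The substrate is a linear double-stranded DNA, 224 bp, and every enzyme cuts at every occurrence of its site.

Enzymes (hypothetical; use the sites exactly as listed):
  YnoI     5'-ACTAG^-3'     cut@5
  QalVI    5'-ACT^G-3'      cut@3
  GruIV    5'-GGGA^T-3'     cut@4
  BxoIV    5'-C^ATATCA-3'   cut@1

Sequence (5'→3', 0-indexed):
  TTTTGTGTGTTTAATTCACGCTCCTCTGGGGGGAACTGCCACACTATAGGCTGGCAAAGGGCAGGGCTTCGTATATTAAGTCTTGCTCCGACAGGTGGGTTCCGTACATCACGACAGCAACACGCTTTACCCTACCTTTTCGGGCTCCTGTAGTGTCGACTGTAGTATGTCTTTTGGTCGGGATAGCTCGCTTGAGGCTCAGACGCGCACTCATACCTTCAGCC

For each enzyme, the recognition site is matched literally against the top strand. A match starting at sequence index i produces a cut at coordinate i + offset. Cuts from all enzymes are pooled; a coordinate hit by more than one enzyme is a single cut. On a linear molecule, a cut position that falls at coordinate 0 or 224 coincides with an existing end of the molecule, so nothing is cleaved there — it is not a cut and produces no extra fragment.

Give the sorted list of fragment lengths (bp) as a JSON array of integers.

Per-enzyme occurrences:
  YnoI (ACTAG, off=5): no sites
  QalVI (ACTG, off=3): starts [34, 158] → cuts [37, 161]
  GruIV (GGGAT, off=4): starts [179] → cuts [183]
  BxoIV (CATATCA, off=1): no sites

Pooled cuts: [37, 161, 183]

Fragment lengths:
  [0,37): 37 bp
  [37,161): 124 bp
  [161,183): 22 bp
  [183,224): 41 bp

[22,37,41,124]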